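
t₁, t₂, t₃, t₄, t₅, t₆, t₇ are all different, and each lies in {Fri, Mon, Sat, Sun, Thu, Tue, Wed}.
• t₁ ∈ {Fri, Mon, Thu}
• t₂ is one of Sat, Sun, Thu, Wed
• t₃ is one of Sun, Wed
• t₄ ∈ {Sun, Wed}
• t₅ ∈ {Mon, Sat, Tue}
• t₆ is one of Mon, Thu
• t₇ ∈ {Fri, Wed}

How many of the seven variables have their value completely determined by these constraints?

Among the 7 variables, Tue fits only t₅ (and all 7 values in {Fri, Mon, Sat, Sun, Thu, Tue, Wed} must be used), so t₅ = Tue.
The 6 still-open variables draw from only 6 values {Fri, Mon, Sat, Sun, Thu, Wed}, so each is used; only t₂ can be Sat, hence t₂ = Sat.
t₃ and t₄ share exactly the 2 values {Sun, Wed}; by pigeonhole those values go to them, so strike Sun, Wed from t₇.
t₇ must be Fri (only option left). So t₁ can't be Fri.
Determined: t₂=Sat, t₅=Tue, t₇=Fri. The other variables each still have more than one consistent value. That makes 3.

3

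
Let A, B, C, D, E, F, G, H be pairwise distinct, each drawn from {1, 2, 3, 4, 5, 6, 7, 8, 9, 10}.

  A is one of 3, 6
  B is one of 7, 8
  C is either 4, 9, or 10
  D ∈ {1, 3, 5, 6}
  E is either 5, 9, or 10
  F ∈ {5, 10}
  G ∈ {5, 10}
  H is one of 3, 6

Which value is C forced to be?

The 2 variables A and H are confined to {3, 6}, which locks those values in; drop them from D.
The 2 variables F and G are confined to {5, 10}, which locks those values in; drop them from C, D, E.
D must be 1 (only option left).
E's domain is down to {9}, so E = 9. So C can't be 9.
So C = 4.

4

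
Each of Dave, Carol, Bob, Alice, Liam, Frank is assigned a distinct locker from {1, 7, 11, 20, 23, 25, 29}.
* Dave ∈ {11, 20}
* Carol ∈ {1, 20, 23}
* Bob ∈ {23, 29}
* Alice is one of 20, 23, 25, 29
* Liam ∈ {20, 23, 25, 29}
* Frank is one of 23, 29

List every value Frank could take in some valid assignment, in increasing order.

The 6 variables draw from only 6 values {1, 11, 20, 23, 25, 29}, so each is used; only Carol can be 1, hence Carol = 1.
The 5 still-open variables draw from only 5 values {11, 20, 23, 25, 29}, so each is used; only Dave can be 11, hence Dave = 11.
The 2 variables Bob and Frank are confined to {23, 29}, which locks those values in; drop them from Alice, Liam.
No further eliminations apply; Frank can still be any of 23, 29.

23, 29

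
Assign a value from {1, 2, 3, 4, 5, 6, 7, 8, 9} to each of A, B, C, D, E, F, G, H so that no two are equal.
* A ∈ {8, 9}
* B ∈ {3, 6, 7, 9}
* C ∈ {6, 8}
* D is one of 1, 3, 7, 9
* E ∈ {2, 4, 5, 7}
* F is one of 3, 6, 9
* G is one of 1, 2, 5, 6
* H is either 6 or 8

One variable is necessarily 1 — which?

D

C and H share exactly the 2 values {6, 8}; by pigeonhole those values go to them, so strike 6, 8 from A, B, F, G.
A has just one choice, so A = 9. Eliminate 9 elsewhere: B, D, F.
F has just one choice, so F = 3. Strike 3 from B, D.
B has just one choice, so B = 7. So D, E can't be 7.
So 1 goes to D.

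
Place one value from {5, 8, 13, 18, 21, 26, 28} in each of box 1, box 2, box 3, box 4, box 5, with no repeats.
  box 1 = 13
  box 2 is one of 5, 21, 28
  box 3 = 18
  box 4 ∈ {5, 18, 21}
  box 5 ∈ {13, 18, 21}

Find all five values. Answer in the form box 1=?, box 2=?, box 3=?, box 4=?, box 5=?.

box 1=13, box 2=28, box 3=18, box 4=5, box 5=21

box 1's domain is down to {13}, so box 1 = 13. Eliminate 13 elsewhere: box 5.
box 3 has just one choice, so box 3 = 18. Strike 18 from box 4, box 5.
box 5 must be 21 (only option left). Remove 21 from box 2, box 4.
box 4 has just one choice, so box 4 = 5. Eliminate 5 elsewhere: box 2.
box 2's domain is down to {28}, so box 2 = 28.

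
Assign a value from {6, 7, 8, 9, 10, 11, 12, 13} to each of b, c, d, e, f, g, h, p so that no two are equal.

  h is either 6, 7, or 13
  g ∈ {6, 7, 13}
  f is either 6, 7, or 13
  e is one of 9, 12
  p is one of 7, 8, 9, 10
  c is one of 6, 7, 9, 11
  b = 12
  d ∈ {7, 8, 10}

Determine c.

11

b has just one choice, so b = 12. Eliminate 12 elsewhere: e.
e's domain is down to {9}, so e = 9. So c, p can't be 9.
The 6 still-open variables together cover exactly {6, 7, 8, 10, 11, 13} — 6 values for 6 variables — and 11 appears only in c's list, so c = 11.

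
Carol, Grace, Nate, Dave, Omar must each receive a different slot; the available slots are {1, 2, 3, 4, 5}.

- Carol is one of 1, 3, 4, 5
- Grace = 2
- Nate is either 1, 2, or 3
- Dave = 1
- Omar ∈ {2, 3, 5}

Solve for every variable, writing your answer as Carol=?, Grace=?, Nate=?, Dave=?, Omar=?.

Grace has just one choice, so Grace = 2. Strike 2 from Nate, Omar.
That leaves Dave = 1. Eliminate 1 elsewhere: Carol, Nate.
Nate has just one choice, so Nate = 3. So Carol, Omar can't be 3.
That leaves Omar = 5. Strike 5 from Carol.
Carol must be 4 (only option left).

Carol=4, Grace=2, Nate=3, Dave=1, Omar=5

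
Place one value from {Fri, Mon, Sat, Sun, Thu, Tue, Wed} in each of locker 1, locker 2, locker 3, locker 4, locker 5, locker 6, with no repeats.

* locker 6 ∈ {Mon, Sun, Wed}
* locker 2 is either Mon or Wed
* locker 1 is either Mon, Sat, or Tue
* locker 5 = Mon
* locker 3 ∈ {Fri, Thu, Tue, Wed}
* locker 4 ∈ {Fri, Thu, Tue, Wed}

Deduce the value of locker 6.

Sun

locker 5 has just one choice, so locker 5 = Mon. Strike Mon from locker 1, locker 2, locker 6.
locker 2 must be Wed (only option left). Strike Wed from locker 3, locker 4, locker 6.
So locker 6 = Sun.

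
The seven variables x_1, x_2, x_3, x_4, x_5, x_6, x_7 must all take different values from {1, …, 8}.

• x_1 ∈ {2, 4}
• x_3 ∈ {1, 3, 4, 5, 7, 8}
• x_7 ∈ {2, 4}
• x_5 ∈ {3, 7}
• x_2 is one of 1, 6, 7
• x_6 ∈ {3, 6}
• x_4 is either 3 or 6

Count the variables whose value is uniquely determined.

The 2 variables x_1 and x_7 are confined to {2, 4}, which locks those values in; drop them from x_3.
The 2 variables x_4 and x_6 are confined to {3, 6}, which locks those values in; drop them from x_2, x_3, x_5.
x_5 must be 7 (only option left). Strike 7 from x_2, x_3.
That leaves x_2 = 1. Remove 1 from x_3.
Determined: x_2=1, x_5=7. The other variables each still have more than one consistent value. That makes 2.

2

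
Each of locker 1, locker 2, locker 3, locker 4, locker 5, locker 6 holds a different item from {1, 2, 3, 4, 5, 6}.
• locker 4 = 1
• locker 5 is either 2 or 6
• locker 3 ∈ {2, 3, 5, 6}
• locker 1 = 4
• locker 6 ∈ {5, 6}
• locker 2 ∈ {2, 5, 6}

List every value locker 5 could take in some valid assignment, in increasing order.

locker 1 has just one choice, so locker 1 = 4.
locker 4 must be 1 (only option left).
The 4 still-open variables together cover exactly {2, 3, 5, 6} — 4 values for 4 variables — and 3 appears only in locker 3's list, so locker 3 = 3.
No further eliminations apply; locker 5 can still be any of 2, 6.

2, 6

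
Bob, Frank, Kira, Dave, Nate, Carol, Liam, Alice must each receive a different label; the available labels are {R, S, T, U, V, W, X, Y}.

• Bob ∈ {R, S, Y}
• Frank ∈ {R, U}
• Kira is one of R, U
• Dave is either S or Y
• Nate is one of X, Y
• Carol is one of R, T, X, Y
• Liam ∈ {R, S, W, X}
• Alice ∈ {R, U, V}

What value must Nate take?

Among the 8 variables, T fits only Carol (and all 8 values in {R, S, T, U, V, W, X, Y} must be used), so Carol = T.
Among the 7 still-open variables, V fits only Alice (and all 7 values in {R, S, U, V, W, X, Y} must be used), so Alice = V.
Among the 6 still-open variables, W fits only Liam (and all 6 values in {R, S, U, W, X, Y} must be used), so Liam = W.
Among the 5 still-open variables, X fits only Nate (and all 5 values in {R, S, U, X, Y} must be used), so Nate = X.

X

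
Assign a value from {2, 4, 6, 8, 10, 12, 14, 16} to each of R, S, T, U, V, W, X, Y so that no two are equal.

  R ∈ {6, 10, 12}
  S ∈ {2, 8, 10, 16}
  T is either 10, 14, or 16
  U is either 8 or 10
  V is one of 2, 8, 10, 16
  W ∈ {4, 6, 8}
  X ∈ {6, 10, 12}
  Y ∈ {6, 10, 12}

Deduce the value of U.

8

Among the 8 variables, 4 fits only W (and all 8 values in {2, 4, 6, 8, 10, 12, 14, 16} must be used), so W = 4.
The 7 still-open variables draw from only 7 values {2, 6, 8, 10, 12, 14, 16}, so each is used; only T can be 14, hence T = 14.
R, X, Y between them cover only {6, 10, 12} — a naked triple. Remove those values from S, U, V.
So U = 8.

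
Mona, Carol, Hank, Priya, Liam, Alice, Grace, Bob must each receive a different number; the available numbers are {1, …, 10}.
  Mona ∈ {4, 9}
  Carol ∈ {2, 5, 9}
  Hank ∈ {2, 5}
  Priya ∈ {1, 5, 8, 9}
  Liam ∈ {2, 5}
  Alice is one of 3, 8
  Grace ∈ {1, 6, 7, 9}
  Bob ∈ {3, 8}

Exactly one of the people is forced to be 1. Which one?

Priya

Hank and Liam between them cover only {2, 5} — a naked pair. Remove those values from Carol, Priya.
That leaves Carol = 9. Eliminate 9 elsewhere: Mona, Priya, Grace.
That leaves Mona = 4.
Alice and Bob share exactly the 2 values {3, 8}; by pigeonhole those values go to them, so strike 3, 8 from Priya.
So 1 goes to Priya.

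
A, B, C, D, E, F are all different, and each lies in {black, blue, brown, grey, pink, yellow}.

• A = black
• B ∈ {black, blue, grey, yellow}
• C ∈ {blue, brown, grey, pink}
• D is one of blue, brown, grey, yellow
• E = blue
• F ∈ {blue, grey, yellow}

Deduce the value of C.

A has just one choice, so A = black. Eliminate black elsewhere: B.
E's domain is down to {blue}, so E = blue. Eliminate blue elsewhere: B, C, D, F.
The 4 still-open variables together cover exactly {brown, grey, pink, yellow} — 4 values for 4 variables — and pink appears only in C's list, so C = pink.

pink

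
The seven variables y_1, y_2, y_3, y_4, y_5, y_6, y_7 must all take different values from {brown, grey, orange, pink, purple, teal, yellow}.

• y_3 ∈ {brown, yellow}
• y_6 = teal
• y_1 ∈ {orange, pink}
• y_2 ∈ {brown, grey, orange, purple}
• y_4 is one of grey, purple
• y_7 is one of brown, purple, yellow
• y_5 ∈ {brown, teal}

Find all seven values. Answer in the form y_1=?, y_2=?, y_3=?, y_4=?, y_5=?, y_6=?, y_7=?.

y_6's domain is down to {teal}, so y_6 = teal. Eliminate teal elsewhere: y_5.
y_5 has just one choice, so y_5 = brown. Remove brown from y_2, y_3, y_7.
y_3's domain is down to {yellow}, so y_3 = yellow. Strike yellow from y_7.
y_7 has just one choice, so y_7 = purple. Remove purple from y_2, y_4.
That leaves y_4 = grey. Strike grey from y_2.
y_2 must be orange (only option left). So y_1 can't be orange.
y_1 has just one choice, so y_1 = pink.

y_1=pink, y_2=orange, y_3=yellow, y_4=grey, y_5=brown, y_6=teal, y_7=purple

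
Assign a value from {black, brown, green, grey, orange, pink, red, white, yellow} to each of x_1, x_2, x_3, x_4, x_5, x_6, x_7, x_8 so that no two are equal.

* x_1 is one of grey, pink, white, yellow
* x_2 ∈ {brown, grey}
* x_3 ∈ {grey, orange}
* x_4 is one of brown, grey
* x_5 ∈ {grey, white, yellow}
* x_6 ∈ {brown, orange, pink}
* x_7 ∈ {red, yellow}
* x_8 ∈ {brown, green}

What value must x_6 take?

pink

The 8 variables together cover exactly {brown, green, grey, orange, pink, red, white, yellow} — 8 values for 8 variables — and green appears only in x_8's list, so x_8 = green.
The 7 still-open variables draw from only 7 values {brown, grey, orange, pink, red, white, yellow}, so each is used; only x_7 can be red, hence x_7 = red.
The 2 variables x_2 and x_4 are confined to {brown, grey}, which locks those values in; drop them from x_1, x_3, x_5, x_6.
That leaves x_3 = orange. Remove orange from x_6.
So x_6 = pink.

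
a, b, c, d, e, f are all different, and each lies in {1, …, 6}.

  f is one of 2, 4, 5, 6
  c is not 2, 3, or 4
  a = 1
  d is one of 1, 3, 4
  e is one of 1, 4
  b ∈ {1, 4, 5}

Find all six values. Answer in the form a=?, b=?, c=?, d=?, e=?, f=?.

a=1, b=5, c=6, d=3, e=4, f=2

a's domain is down to {1}, so a = 1. Eliminate 1 elsewhere: b, c, d, e.
e has just one choice, so e = 4. Remove 4 from b, d, f.
b must be 5 (only option left). Remove 5 from c, f.
c has just one choice, so c = 6. So f can't be 6.
d has just one choice, so d = 3.
f has just one choice, so f = 2.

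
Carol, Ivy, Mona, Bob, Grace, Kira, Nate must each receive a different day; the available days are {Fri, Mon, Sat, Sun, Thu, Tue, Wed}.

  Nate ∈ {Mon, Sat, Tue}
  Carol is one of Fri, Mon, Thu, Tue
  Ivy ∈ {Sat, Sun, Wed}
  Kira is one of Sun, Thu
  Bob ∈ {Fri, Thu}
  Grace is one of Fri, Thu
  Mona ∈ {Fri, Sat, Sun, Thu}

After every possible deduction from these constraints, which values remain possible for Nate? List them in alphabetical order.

Among the 7 variables, Wed fits only Ivy (and all 7 values in {Fri, Mon, Sat, Sun, Thu, Tue, Wed} must be used), so Ivy = Wed.
Bob and Grace share exactly the 2 values {Fri, Thu}; by pigeonhole those values go to them, so strike Fri, Thu from Carol, Mona, Kira.
Kira's domain is down to {Sun}, so Kira = Sun. Remove Sun from Mona.
That leaves Mona = Sat. Strike Sat from Nate.
No further eliminations apply; Nate can still be any of Mon, Tue.

Mon, Tue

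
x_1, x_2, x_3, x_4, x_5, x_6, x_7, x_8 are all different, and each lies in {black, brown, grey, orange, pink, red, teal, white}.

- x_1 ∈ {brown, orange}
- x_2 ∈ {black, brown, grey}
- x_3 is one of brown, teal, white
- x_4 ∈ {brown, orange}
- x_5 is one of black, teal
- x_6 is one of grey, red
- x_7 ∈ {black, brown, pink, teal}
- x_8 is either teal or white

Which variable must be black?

x_5

The 8 variables draw from only 8 values {black, brown, grey, orange, pink, red, teal, white}, so each is used; only x_7 can be pink, hence x_7 = pink.
Among the 7 still-open variables, red fits only x_6 (and all 7 values in {black, brown, grey, orange, red, teal, white} must be used), so x_6 = red.
The 6 still-open variables draw from only 6 values {black, brown, grey, orange, teal, white}, so each is used; only x_2 can be grey, hence x_2 = grey.
Among the 5 still-open variables, black fits only x_5 (and all 5 values in {black, brown, orange, teal, white} must be used), so x_5 = black.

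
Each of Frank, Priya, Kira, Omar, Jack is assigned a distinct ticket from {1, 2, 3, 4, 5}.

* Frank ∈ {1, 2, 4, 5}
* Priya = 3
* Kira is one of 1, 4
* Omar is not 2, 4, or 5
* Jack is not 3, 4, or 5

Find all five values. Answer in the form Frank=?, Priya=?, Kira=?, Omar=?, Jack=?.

Frank=5, Priya=3, Kira=4, Omar=1, Jack=2

Priya must be 3 (only option left). Remove 3 from Omar.
That leaves Omar = 1. Strike 1 from Frank, Kira, Jack.
Jack's domain is down to {2}, so Jack = 2. Remove 2 from Frank.
That leaves Kira = 4. Strike 4 from Frank.
That leaves Frank = 5.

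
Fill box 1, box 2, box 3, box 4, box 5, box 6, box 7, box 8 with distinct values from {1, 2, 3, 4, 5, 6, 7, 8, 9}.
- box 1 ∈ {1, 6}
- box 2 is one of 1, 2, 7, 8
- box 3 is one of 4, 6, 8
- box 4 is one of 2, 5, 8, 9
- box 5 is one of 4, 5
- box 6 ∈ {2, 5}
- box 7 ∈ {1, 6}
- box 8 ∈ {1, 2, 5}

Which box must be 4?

box 5

The 8 variables together cover exactly {1, 2, 4, 5, 6, 7, 8, 9} — 8 values for 8 variables — and 7 appears only in box 2's list, so box 2 = 7.
The 7 still-open variables draw from only 7 values {1, 2, 4, 5, 6, 8, 9}, so each is used; only box 4 can be 9, hence box 4 = 9.
Among the 6 still-open variables, 8 fits only box 3 (and all 6 values in {1, 2, 4, 5, 6, 8} must be used), so box 3 = 8.
The 5 still-open variables together cover exactly {1, 2, 4, 5, 6} — 5 values for 5 variables — and 4 appears only in box 5's list, so box 5 = 4.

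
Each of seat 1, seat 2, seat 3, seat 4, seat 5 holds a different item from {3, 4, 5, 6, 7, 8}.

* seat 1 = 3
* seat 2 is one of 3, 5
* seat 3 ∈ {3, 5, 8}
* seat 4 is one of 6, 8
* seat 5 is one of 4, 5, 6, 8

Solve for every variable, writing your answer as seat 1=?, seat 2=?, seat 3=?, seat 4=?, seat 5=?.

seat 1 must be 3 (only option left). Eliminate 3 elsewhere: seat 2, seat 3.
seat 2 must be 5 (only option left). Remove 5 from seat 3, seat 5.
seat 3's domain is down to {8}, so seat 3 = 8. Eliminate 8 elsewhere: seat 4, seat 5.
seat 4 has just one choice, so seat 4 = 6. Strike 6 from seat 5.
seat 5 has just one choice, so seat 5 = 4.

seat 1=3, seat 2=5, seat 3=8, seat 4=6, seat 5=4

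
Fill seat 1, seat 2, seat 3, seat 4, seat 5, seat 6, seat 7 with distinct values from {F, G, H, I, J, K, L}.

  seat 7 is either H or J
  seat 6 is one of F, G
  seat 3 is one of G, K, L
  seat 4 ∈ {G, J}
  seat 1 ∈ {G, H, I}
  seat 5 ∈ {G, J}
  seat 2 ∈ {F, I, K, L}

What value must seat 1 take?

seat 4 and seat 5 between them cover only {G, J} — a naked pair. Remove those values from seat 1, seat 3, seat 6, seat 7.
seat 6 has just one choice, so seat 6 = F. Remove F from seat 2.
seat 7 has just one choice, so seat 7 = H. Strike H from seat 1.
So seat 1 = I.

I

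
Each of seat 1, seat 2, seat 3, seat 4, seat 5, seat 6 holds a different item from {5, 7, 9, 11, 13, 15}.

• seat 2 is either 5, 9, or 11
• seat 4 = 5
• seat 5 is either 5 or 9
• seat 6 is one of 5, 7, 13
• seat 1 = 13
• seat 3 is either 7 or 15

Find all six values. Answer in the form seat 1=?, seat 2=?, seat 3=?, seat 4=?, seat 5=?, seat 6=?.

seat 1=13, seat 2=11, seat 3=15, seat 4=5, seat 5=9, seat 6=7

seat 1 has just one choice, so seat 1 = 13. Eliminate 13 elsewhere: seat 6.
seat 4's domain is down to {5}, so seat 4 = 5. Eliminate 5 elsewhere: seat 2, seat 5, seat 6.
seat 5 must be 9 (only option left). Strike 9 from seat 2.
That leaves seat 6 = 7. Strike 7 from seat 3.
seat 2's domain is down to {11}, so seat 2 = 11.
seat 3 has just one choice, so seat 3 = 15.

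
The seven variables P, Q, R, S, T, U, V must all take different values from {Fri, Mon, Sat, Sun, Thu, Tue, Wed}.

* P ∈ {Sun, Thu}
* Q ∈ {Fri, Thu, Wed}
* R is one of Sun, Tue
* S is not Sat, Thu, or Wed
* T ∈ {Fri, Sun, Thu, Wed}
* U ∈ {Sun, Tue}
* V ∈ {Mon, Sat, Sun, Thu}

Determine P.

Among the 7 variables, Sat fits only V (and all 7 values in {Fri, Mon, Sat, Sun, Thu, Tue, Wed} must be used), so V = Sat.
Among the 6 still-open variables, Mon fits only S (and all 6 values in {Fri, Mon, Sun, Thu, Tue, Wed} must be used), so S = Mon.
The 2 variables R and U are confined to {Sun, Tue}, which locks those values in; drop them from P, T.
So P = Thu.

Thu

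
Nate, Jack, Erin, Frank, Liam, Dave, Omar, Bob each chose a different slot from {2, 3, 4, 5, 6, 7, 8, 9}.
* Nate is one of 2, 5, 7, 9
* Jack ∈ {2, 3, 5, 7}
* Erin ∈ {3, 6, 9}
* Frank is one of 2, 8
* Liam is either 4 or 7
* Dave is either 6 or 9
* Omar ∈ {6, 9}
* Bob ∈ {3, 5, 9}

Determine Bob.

5

Among the 8 variables, 4 fits only Liam (and all 8 values in {2, 3, 4, 5, 6, 7, 8, 9} must be used), so Liam = 4.
Among the 7 still-open variables, 8 fits only Frank (and all 7 values in {2, 3, 5, 6, 7, 8, 9} must be used), so Frank = 8.
Dave and Omar between them cover only {6, 9} — a naked pair. Remove those values from Nate, Erin, Bob.
Erin has just one choice, so Erin = 3. So Jack, Bob can't be 3.
So Bob = 5.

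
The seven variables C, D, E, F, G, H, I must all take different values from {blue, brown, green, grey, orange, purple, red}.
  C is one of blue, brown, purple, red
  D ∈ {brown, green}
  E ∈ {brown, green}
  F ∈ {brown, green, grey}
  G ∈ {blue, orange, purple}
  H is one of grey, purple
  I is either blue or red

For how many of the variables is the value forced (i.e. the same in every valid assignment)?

Among the 7 variables, orange fits only G (and all 7 values in {blue, brown, green, grey, orange, purple, red} must be used), so G = orange.
D and E between them cover only {brown, green} — a naked pair. Remove those values from C, F.
F's domain is down to {grey}, so F = grey. Strike grey from H.
H must be purple (only option left). Strike purple from C.
Determined: F=grey, G=orange, H=purple. The other variables each still have more than one consistent value. That makes 3.

3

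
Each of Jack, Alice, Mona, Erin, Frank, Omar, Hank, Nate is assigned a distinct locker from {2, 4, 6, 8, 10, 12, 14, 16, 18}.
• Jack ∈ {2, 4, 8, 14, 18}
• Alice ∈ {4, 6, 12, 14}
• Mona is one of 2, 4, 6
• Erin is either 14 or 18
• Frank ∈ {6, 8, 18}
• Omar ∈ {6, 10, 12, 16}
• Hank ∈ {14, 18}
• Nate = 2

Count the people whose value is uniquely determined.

Nate must be 2 (only option left). Eliminate 2 elsewhere: Jack, Mona.
The 2 variables Erin and Hank are confined to {14, 18}, which locks those values in; drop them from Jack, Alice, Frank.
Jack, Mona, Frank share exactly the 3 values {4, 6, 8}; by pigeonhole those values go to them, so strike 4, 6, 8 from Alice, Omar.
That leaves Alice = 12. Eliminate 12 elsewhere: Omar.
Determined: Alice=12, Nate=2. The other people each still have more than one consistent value. That makes 2.

2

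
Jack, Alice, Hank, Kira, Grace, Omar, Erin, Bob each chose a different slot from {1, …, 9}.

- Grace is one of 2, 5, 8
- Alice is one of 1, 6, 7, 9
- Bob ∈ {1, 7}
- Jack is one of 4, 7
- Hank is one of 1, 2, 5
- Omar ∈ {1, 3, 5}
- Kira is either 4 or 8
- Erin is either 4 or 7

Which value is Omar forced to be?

Jack and Erin between them cover only {4, 7} — a naked pair. Remove those values from Alice, Kira, Bob.
Kira's domain is down to {8}, so Kira = 8. Remove 8 from Grace.
That leaves Bob = 1. So Alice, Hank, Omar can't be 1.
Hank and Grace share exactly the 2 values {2, 5}; by pigeonhole those values go to them, so strike 2, 5 from Omar.
So Omar = 3.

3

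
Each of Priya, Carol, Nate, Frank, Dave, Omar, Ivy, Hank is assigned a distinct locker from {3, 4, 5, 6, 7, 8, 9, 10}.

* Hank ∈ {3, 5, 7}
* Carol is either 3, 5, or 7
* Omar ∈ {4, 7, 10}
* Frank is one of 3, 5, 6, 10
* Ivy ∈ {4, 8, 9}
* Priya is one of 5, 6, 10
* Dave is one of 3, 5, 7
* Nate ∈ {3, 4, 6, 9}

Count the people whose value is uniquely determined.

3

The 8 variables together cover exactly {3, 4, 5, 6, 7, 8, 9, 10} — 8 values for 8 variables — and 8 appears only in Ivy's list, so Ivy = 8.
The 7 still-open variables draw from only 7 values {3, 4, 5, 6, 7, 9, 10}, so each is used; only Nate can be 9, hence Nate = 9.
Among the 6 still-open variables, 4 fits only Omar (and all 6 values in {3, 4, 5, 6, 7, 10} must be used), so Omar = 4.
Carol, Dave, Hank between them cover only {3, 5, 7} — a naked triple. Remove those values from Priya, Frank.
Determined: Nate=9, Omar=4, Ivy=8. The other people each still have more than one consistent value. That makes 3.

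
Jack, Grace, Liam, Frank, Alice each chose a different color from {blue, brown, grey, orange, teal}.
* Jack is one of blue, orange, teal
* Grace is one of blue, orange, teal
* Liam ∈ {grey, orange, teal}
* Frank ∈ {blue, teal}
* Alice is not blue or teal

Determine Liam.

grey

The 5 variables together cover exactly {blue, brown, grey, orange, teal} — 5 values for 5 variables — and brown appears only in Alice's list, so Alice = brown.
The 4 still-open variables draw from only 4 values {blue, grey, orange, teal}, so each is used; only Liam can be grey, hence Liam = grey.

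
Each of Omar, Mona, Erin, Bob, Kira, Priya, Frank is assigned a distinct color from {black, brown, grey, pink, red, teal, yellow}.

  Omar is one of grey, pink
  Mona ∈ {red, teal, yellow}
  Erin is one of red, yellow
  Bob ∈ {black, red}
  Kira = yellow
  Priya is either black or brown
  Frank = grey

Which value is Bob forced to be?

Kira's domain is down to {yellow}, so Kira = yellow. So Mona, Erin can't be yellow.
Frank's domain is down to {grey}, so Frank = grey. So Omar can't be grey.
Omar has just one choice, so Omar = pink.
Erin's domain is down to {red}, so Erin = red. Eliminate red elsewhere: Mona, Bob.
So Bob = black.

black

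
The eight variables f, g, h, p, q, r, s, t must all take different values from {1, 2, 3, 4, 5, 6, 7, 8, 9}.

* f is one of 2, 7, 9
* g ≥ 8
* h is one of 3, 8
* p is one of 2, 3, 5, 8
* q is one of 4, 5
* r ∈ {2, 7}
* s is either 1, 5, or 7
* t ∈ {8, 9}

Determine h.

The 8 variables together cover exactly {1, 2, 3, 4, 5, 7, 8, 9} — 8 values for 8 variables — and 1 appears only in s's list, so s = 1.
Among the 7 still-open variables, 4 fits only q (and all 7 values in {2, 3, 4, 5, 7, 8, 9} must be used), so q = 4.
The 6 still-open variables draw from only 6 values {2, 3, 5, 7, 8, 9}, so each is used; only p can be 5, hence p = 5.
The 5 still-open variables draw from only 5 values {2, 3, 7, 8, 9}, so each is used; only h can be 3, hence h = 3.

3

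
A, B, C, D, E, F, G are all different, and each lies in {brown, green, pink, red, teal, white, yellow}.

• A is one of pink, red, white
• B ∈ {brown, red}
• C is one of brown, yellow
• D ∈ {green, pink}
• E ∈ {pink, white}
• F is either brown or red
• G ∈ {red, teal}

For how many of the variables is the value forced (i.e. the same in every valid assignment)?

3

The 7 variables draw from only 7 values {brown, green, pink, red, teal, white, yellow}, so each is used; only D can be green, hence D = green.
The 6 still-open variables draw from only 6 values {brown, pink, red, teal, white, yellow}, so each is used; only G can be teal, hence G = teal.
The 5 still-open variables together cover exactly {brown, pink, red, white, yellow} — 5 values for 5 variables — and yellow appears only in C's list, so C = yellow.
B and F between them cover only {brown, red} — a naked pair. Remove those values from A.
Determined: C=yellow, D=green, G=teal. The other variables each still have more than one consistent value. That makes 3.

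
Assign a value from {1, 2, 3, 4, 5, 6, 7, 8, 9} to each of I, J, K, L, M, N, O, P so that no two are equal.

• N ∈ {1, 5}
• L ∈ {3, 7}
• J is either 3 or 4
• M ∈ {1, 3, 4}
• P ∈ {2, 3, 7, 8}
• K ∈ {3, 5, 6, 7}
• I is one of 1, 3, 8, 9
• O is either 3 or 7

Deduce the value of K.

6

L and O share exactly the 2 values {3, 7}; by pigeonhole those values go to them, so strike 3, 7 from I, J, K, M, P.
J must be 4 (only option left). So M can't be 4.
M must be 1 (only option left). Strike 1 from I, N.
N's domain is down to {5}, so N = 5. Strike 5 from K.
So K = 6.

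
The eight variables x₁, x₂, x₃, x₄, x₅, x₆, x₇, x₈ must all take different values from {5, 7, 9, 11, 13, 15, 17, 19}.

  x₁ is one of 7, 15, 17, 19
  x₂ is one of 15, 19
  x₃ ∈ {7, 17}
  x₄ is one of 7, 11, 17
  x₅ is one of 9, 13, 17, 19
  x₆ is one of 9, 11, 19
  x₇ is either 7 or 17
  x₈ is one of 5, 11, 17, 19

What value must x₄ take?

The 8 variables draw from only 8 values {5, 7, 9, 11, 13, 15, 17, 19}, so each is used; only x₈ can be 5, hence x₈ = 5.
Among the 7 still-open variables, 13 fits only x₅ (and all 7 values in {7, 9, 11, 13, 15, 17, 19} must be used), so x₅ = 13.
Among the 6 still-open variables, 9 fits only x₆ (and all 6 values in {7, 9, 11, 15, 17, 19} must be used), so x₆ = 9.
The 5 still-open variables draw from only 5 values {7, 11, 15, 17, 19}, so each is used; only x₄ can be 11, hence x₄ = 11.

11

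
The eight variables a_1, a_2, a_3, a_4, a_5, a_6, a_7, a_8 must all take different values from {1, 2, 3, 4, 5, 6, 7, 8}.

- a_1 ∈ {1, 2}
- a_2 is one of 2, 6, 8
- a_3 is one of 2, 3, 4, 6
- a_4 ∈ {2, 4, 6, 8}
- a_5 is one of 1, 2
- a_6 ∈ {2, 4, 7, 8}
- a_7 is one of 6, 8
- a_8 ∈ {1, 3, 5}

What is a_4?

The 8 variables draw from only 8 values {1, 2, 3, 4, 5, 6, 7, 8}, so each is used; only a_8 can be 5, hence a_8 = 5.
The 7 still-open variables together cover exactly {1, 2, 3, 4, 6, 7, 8} — 7 values for 7 variables — and 3 appears only in a_3's list, so a_3 = 3.
Among the 6 still-open variables, 7 fits only a_6 (and all 6 values in {1, 2, 4, 6, 7, 8} must be used), so a_6 = 7.
The 5 still-open variables draw from only 5 values {1, 2, 4, 6, 8}, so each is used; only a_4 can be 4, hence a_4 = 4.

4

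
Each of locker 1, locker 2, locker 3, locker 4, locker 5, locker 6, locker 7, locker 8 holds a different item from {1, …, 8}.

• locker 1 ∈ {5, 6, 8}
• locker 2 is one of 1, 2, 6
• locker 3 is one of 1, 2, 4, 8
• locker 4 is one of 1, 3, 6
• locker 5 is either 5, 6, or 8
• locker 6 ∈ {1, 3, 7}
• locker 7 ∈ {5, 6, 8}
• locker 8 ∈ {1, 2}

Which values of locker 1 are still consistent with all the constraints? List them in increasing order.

5, 6, 8

Among the 8 variables, 4 fits only locker 3 (and all 8 values in {1, 2, 3, 4, 5, 6, 7, 8} must be used), so locker 3 = 4.
Among the 7 still-open variables, 7 fits only locker 6 (and all 7 values in {1, 2, 3, 5, 6, 7, 8} must be used), so locker 6 = 7.
The 6 still-open variables together cover exactly {1, 2, 3, 5, 6, 8} — 6 values for 6 variables — and 3 appears only in locker 4's list, so locker 4 = 3.
locker 1, locker 5, locker 7 between them cover only {5, 6, 8} — a naked triple. Remove those values from locker 2.
No further eliminations apply; locker 1 can still be any of 5, 6, 8.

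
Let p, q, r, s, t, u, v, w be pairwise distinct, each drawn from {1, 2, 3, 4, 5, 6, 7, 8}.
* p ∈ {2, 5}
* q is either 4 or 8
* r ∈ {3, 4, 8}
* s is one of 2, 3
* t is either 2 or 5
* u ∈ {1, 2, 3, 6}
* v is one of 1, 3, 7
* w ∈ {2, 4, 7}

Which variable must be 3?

s

The 8 variables draw from only 8 values {1, 2, 3, 4, 5, 6, 7, 8}, so each is used; only u can be 6, hence u = 6.
The 7 still-open variables together cover exactly {1, 2, 3, 4, 5, 7, 8} — 7 values for 7 variables — and 1 appears only in v's list, so v = 1.
Among the 6 still-open variables, 7 fits only w (and all 6 values in {2, 3, 4, 5, 7, 8} must be used), so w = 7.
The 2 variables p and t are confined to {2, 5}, which locks those values in; drop them from s.
So 3 goes to s.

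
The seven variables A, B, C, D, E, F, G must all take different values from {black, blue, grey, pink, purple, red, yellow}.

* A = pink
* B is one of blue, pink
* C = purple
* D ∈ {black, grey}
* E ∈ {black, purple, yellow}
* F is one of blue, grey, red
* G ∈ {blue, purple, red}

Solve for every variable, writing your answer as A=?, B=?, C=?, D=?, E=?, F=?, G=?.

A=pink, B=blue, C=purple, D=black, E=yellow, F=grey, G=red

A has just one choice, so A = pink. Strike pink from B.
That leaves B = blue. Strike blue from F, G.
C must be purple (only option left). Remove purple from E, G.
G has just one choice, so G = red. Eliminate red elsewhere: F.
F must be grey (only option left). Strike grey from D.
D's domain is down to {black}, so D = black. Strike black from E.
E's domain is down to {yellow}, so E = yellow.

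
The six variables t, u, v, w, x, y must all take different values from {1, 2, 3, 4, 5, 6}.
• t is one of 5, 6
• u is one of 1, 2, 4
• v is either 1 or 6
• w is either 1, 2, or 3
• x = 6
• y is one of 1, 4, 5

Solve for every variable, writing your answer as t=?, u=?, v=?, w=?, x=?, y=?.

t=5, u=2, v=1, w=3, x=6, y=4

x must be 6 (only option left). Eliminate 6 elsewhere: t, v.
t must be 5 (only option left). Eliminate 5 elsewhere: y.
That leaves v = 1. So u, w, y can't be 1.
y's domain is down to {4}, so y = 4. Eliminate 4 elsewhere: u.
That leaves u = 2. Remove 2 from w.
That leaves w = 3.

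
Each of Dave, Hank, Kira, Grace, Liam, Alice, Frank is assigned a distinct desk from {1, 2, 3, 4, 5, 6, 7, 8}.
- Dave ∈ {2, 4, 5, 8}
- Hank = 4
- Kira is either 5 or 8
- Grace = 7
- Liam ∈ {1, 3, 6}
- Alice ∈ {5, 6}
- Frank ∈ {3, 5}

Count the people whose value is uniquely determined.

2

Hank's domain is down to {4}, so Hank = 4. Strike 4 from Dave.
Grace's domain is down to {7}, so Grace = 7.
Determined: Hank=4, Grace=7. The other people each still have more than one consistent value. That makes 2.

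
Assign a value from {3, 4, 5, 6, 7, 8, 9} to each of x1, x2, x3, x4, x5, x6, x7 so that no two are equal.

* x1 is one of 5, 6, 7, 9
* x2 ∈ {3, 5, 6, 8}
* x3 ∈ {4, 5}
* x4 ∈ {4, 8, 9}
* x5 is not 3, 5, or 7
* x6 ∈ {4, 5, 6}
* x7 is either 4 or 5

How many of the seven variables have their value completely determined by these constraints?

3

The 7 variables draw from only 7 values {3, 4, 5, 6, 7, 8, 9}, so each is used; only x2 can be 3, hence x2 = 3.
Among the 6 still-open variables, 7 fits only x1 (and all 6 values in {4, 5, 6, 7, 8, 9} must be used), so x1 = 7.
x3 and x7 between them cover only {4, 5} — a naked pair. Remove those values from x4, x5, x6.
x6's domain is down to {6}, so x6 = 6. Strike 6 from x5.
Determined: x1=7, x2=3, x6=6. The other variables each still have more than one consistent value. That makes 3.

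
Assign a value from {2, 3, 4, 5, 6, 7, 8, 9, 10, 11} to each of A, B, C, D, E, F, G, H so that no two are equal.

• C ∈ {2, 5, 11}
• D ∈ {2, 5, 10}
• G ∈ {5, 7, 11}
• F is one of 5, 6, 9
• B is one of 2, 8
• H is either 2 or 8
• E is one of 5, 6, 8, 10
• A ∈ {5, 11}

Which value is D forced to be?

10

Among the 8 variables, 7 fits only G (and all 8 values in {2, 5, 6, 7, 8, 9, 10, 11} must be used), so G = 7.
Among the 7 still-open variables, 9 fits only F (and all 7 values in {2, 5, 6, 8, 9, 10, 11} must be used), so F = 9.
The 6 still-open variables draw from only 6 values {2, 5, 6, 8, 10, 11}, so each is used; only E can be 6, hence E = 6.
The 5 still-open variables together cover exactly {2, 5, 8, 10, 11} — 5 values for 5 variables — and 10 appears only in D's list, so D = 10.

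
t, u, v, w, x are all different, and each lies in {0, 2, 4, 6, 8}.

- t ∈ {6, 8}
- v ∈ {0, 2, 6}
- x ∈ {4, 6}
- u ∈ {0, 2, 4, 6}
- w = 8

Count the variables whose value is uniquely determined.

w must be 8 (only option left). Remove 8 from t.
That leaves t = 6. So u, v, x can't be 6.
x must be 4 (only option left). Eliminate 4 elsewhere: u.
Determined: t=6, w=8, x=4. The other variables each still have more than one consistent value. That makes 3.

3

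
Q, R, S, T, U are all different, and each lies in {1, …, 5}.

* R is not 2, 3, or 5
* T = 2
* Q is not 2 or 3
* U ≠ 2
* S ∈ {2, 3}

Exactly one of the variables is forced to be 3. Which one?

T has just one choice, so T = 2. So S can't be 2.
So 3 goes to S.

S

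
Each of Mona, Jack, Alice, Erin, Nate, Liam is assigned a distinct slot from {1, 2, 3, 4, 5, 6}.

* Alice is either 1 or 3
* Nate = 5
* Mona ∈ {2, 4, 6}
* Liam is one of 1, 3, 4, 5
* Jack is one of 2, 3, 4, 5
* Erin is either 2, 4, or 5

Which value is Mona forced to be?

6

Nate must be 5 (only option left). Strike 5 from Jack, Erin, Liam.
The 5 still-open variables draw from only 5 values {1, 2, 3, 4, 6}, so each is used; only Mona can be 6, hence Mona = 6.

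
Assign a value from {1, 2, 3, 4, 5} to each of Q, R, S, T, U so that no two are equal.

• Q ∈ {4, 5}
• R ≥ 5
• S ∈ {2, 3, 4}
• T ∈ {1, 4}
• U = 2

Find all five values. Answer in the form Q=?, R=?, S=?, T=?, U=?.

R has just one choice, so R = 5. So Q can't be 5.
That leaves U = 2. Strike 2 from S.
Q must be 4 (only option left). So S, T can't be 4.
S's domain is down to {3}, so S = 3.
T has just one choice, so T = 1.

Q=4, R=5, S=3, T=1, U=2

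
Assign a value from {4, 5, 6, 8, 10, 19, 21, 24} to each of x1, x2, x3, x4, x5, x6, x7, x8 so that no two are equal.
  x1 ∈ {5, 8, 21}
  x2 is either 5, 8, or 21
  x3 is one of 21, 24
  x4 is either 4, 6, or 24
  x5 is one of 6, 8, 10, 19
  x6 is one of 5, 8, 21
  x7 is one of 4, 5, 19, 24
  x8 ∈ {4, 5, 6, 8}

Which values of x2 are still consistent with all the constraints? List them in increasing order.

Among the 8 variables, 10 fits only x5 (and all 8 values in {4, 5, 6, 8, 10, 19, 21, 24} must be used), so x5 = 10.
The 7 still-open variables draw from only 7 values {4, 5, 6, 8, 19, 21, 24}, so each is used; only x7 can be 19, hence x7 = 19.
x1, x2, x6 between them cover only {5, 8, 21} — a naked triple. Remove those values from x3, x8.
x3 must be 24 (only option left). Strike 24 from x4.
No further eliminations apply; x2 can still be any of 5, 8, 21.

5, 8, 21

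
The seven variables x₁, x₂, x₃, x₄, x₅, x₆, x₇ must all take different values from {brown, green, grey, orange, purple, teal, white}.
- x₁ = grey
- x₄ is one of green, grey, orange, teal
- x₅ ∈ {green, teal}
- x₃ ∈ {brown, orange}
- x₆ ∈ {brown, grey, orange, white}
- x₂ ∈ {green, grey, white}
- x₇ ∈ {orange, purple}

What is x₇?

purple

x₁ must be grey (only option left). Eliminate grey elsewhere: x₂, x₄, x₆.
Among the 6 still-open variables, purple fits only x₇ (and all 6 values in {brown, green, orange, purple, teal, white} must be used), so x₇ = purple.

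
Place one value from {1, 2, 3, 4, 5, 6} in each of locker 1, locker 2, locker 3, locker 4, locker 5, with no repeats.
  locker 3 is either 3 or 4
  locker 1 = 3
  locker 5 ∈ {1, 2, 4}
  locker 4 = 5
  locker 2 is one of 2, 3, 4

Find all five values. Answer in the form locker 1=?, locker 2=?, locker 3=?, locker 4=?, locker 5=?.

locker 1=3, locker 2=2, locker 3=4, locker 4=5, locker 5=1

locker 1's domain is down to {3}, so locker 1 = 3. Remove 3 from locker 2, locker 3.
locker 3 must be 4 (only option left). Remove 4 from locker 2, locker 5.
locker 4 must be 5 (only option left).
locker 2 must be 2 (only option left). Strike 2 from locker 5.
locker 5 has just one choice, so locker 5 = 1.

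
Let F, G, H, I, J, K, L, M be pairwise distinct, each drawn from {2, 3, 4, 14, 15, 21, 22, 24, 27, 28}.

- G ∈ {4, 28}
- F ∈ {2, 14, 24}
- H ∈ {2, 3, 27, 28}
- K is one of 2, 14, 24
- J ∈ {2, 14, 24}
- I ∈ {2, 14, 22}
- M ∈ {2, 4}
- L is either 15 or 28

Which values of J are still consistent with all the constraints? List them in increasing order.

F, J, K share exactly the 3 values {2, 14, 24}; by pigeonhole those values go to them, so strike 2, 14, 24 from H, I, M.
I's domain is down to {22}, so I = 22.
M has just one choice, so M = 4. Strike 4 from G.
G must be 28 (only option left). Remove 28 from H, L.
L has just one choice, so L = 15.
No further eliminations apply; J can still be any of 2, 14, 24.

2, 14, 24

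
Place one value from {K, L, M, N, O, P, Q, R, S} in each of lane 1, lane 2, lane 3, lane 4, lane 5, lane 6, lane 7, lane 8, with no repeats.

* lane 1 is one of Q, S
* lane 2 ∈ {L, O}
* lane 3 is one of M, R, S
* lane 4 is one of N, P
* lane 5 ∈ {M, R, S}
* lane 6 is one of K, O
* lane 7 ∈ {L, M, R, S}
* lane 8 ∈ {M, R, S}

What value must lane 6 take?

K

The 3 variables lane 3, lane 5, lane 8 are confined to {M, R, S}, which locks those values in; drop them from lane 1, lane 7.
lane 1 must be Q (only option left).
That leaves lane 7 = L. Remove L from lane 2.
That leaves lane 2 = O. Eliminate O elsewhere: lane 6.
So lane 6 = K.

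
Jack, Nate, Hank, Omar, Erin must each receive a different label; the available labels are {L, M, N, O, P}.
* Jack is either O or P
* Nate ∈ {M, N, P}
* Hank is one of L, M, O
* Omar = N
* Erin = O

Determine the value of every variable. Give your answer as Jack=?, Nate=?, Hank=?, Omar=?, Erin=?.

Jack=P, Nate=M, Hank=L, Omar=N, Erin=O

Omar has just one choice, so Omar = N. Remove N from Nate.
Erin's domain is down to {O}, so Erin = O. Eliminate O elsewhere: Jack, Hank.
That leaves Jack = P. Strike P from Nate.
That leaves Nate = M. So Hank can't be M.
Hank has just one choice, so Hank = L.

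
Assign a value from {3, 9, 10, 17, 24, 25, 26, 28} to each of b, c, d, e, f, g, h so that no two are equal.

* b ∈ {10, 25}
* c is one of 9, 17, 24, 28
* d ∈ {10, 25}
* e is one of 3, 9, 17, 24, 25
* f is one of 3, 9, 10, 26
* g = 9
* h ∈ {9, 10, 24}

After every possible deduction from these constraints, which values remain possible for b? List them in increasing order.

10, 25

g's domain is down to {9}, so g = 9. Strike 9 from c, e, f, h.
b and d between them cover only {10, 25} — a naked pair. Remove those values from e, f, h.
h's domain is down to {24}, so h = 24. Strike 24 from c, e.
No further eliminations apply; b can still be any of 10, 25.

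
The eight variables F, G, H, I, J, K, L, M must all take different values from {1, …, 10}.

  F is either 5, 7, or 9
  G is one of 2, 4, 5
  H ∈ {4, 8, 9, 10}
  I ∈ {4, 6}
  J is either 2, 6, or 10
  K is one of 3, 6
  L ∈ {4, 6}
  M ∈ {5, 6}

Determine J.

The 2 variables I and L are confined to {4, 6}, which locks those values in; drop them from G, H, J, K, M.
K must be 3 (only option left).
That leaves M = 5. So F, G can't be 5.
G's domain is down to {2}, so G = 2. So J can't be 2.
So J = 10.

10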